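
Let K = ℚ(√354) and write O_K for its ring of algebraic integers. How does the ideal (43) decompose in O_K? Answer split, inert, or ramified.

43 splits in O_K

354 mod 4 = 2, hence disc K = 4·354 = 1416 and O_K = ℤ[√354].
Since gcd(43, 1416) = 1 the prime 43 does not ramify.
Legendre symbol by Euler's criterion: (354/43) ≡ 354^21 ≡ 1 (mod 43), i.e. (354/43) = 1.
d is a quadratic residue mod p, hence 43 splits in O_K.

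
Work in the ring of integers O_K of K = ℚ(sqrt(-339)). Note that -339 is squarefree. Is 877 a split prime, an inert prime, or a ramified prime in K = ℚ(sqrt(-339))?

877 remains inert

-339 mod 4 = 1, hence disc K = -339 and O_K = ℤ[(1+√-339)/2].
877 ∤ -339, so 877 is unramified.
Euler's criterion: (-339)^438 mod 877 = 876. Thus (-339|877) = -1.
Legendre symbol -1 ⇒ 877 is inert.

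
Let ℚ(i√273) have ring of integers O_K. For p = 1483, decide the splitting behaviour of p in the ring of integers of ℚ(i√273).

p splits

d = -273 ≡ 3 (mod 4), so O_K = ℤ[√-273] and disc(K) = 4d = -1092.
1483 ∤ -1092, so 1483 is unramified.
(-273/1483) = 1210^741 mod 1483 = 1, giving Legendre symbol 1.
d is a quadratic residue mod p, hence 1483 splits in O_K.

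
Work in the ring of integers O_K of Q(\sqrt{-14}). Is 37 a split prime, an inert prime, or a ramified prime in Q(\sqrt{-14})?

Since -14 ≢ 1 mod 4, the ring of integers is ℤ[√-14] with discriminant 4·(-14) = -56.
37 ∤ -56, so 37 is unramified.
(-14/37) = 23^18 mod 37 = 36, giving Legendre symbol -1.
Legendre symbol -1 ⇒ 37 is inert.

inert — (37) stays prime in O_K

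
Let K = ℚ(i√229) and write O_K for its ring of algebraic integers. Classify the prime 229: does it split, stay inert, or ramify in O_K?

p ramifies

Since -229 ≢ 1 mod 4, the ring of integers is ℤ[√-229] with discriminant 4·(-229) = -916.
Ramification test: 229 | -916. The prime 229 ramifies in K.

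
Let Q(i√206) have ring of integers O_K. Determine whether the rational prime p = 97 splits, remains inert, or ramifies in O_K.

split

Since -206 ≢ 1 mod 4, the ring of integers is ℤ[√-206] with discriminant 4·(-206) = -824.
97 ∤ -824, so 97 is unramified.
(-206/97) = 85^48 mod 97 = 1, giving Legendre symbol 1.
(-206/97) = 1, so 97 splits.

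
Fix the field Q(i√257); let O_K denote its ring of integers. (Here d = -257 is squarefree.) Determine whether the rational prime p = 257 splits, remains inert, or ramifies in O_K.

ramified — (257) = 𝔭²

Since -257 ≢ 1 mod 4, the ring of integers is ℤ[√-257] with discriminant 4·(-257) = -1028.
Ramification test: 257 | -1028. The prime 257 ramifies in K.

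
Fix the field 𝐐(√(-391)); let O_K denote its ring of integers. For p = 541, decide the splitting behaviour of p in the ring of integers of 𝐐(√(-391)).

Since -391 ≡ 1 mod 4, the ring of integers is ℤ[(1+√-391)/2] with discriminant -391.
Since gcd(541, -391) = 1 the prime 541 does not ramify.
Euler's criterion: (-391)^270 mod 541 = 540. Thus (-391|541) = -1.
Legendre symbol -1 ⇒ 541 is inert.

541 remains inert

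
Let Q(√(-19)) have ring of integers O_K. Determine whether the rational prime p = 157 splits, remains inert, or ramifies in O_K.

157 splits in O_K

-19 mod 4 = 1, hence disc K = -19 and O_K = ℤ[(1+√-19)/2].
disc(K) = -19 is not divisible by 157; 157 is unramified.
(-19/157) = 138^78 mod 157 = 1, giving Legendre symbol 1.
d is a quadratic residue mod p, hence 157 splits in O_K.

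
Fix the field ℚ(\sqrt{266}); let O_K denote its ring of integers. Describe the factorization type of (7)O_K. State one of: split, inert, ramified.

ramifies in O_K

d = 266 ≡ 2 (mod 4), so O_K = ℤ[√266] and disc(K) = 4d = 1064.
disc(K) = 1064 = 7·152, so p = 7 is ramified.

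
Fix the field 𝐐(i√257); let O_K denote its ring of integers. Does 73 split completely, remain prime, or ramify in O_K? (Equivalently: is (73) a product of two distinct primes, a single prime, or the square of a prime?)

split — (73) = 𝔭₁𝔭₂ with 𝔭₁ ≠ 𝔭₂

-257 mod 4 = 3, hence disc K = 4·(-257) = -1028 and O_K = ℤ[√-257].
disc(K) = -1028 is not divisible by 73; 73 is unramified.
Euler's criterion: (-257)^36 mod 73 = 1. Thus (-257|73) = 1.
Legendre symbol 1 ⇒ 73 is split.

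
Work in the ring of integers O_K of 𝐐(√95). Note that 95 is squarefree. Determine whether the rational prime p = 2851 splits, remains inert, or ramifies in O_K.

95 mod 4 = 3, hence disc K = 4·95 = 380 and O_K = ℤ[√95].
Since gcd(2851, 380) = 1 the prime 2851 does not ramify.
Compute (95/2851) via Euler: 95^((2851-1)/2) mod 2851 = 2850, so (95/2851) = -1.
d is a non-residue mod p, hence 2851 remains inert in O_K.

inert — (2851) stays prime in O_K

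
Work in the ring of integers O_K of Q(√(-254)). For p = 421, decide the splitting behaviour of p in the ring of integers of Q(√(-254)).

d = -254 ≡ 2 (mod 4), so O_K = ℤ[√-254] and disc(K) = 4d = -1016.
421 ∤ -1016, so 421 is unramified.
Euler's criterion: (-254)^210 mod 421 = 1. Thus (-254|421) = 1.
(-254/421) = 1, so 421 splits.

421 splits in O_K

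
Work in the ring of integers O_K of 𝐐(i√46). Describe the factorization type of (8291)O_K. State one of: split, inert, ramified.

8291 splits in O_K

d = -46 ≡ 2 (mod 4), so O_K = ℤ[√-46] and disc(K) = 4d = -184.
8291 ∤ -184, so 8291 is unramified.
Compute (-46/8291) via Euler: 8245^((8291-1)/2) mod 8291 = 1, so (-46/8291) = 1.
d is a quadratic residue mod p, hence 8291 splits in O_K.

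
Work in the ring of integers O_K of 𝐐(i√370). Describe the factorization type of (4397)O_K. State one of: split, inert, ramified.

4397 remains inert

d = -370 ≡ 2 (mod 4), so O_K = ℤ[√-370] and disc(K) = 4d = -1480.
disc(K) = -1480 is not divisible by 4397; 4397 is unramified.
Legendre symbol by Euler's criterion: (-370/4397) ≡ (-370)^2198 ≡ 4396 (mod 4397), i.e. (-370/4397) = -1.
d is a non-residue mod p, hence 4397 remains inert in O_K.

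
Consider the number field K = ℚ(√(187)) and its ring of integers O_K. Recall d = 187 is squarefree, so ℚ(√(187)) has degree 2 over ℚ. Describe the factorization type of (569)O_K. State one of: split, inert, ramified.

inert

Since 187 ≢ 1 mod 4, the ring of integers is ℤ[√187] with discriminant 4·187 = 748.
Since gcd(569, 748) = 1 the prime 569 does not ramify.
Legendre symbol by Euler's criterion: (187/569) ≡ 187^284 ≡ 568 (mod 569), i.e. (187/569) = -1.
Legendre symbol -1 ⇒ 569 is inert.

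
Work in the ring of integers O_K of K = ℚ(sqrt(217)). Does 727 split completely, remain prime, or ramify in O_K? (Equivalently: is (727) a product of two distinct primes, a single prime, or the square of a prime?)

Since 217 ≡ 1 mod 4, the ring of integers is ℤ[(1+√217)/2] with discriminant 217.
Since gcd(727, 217) = 1 the prime 727 does not ramify.
Compute (217/727) via Euler: 217^((727-1)/2) mod 727 = 726, so (217/727) = -1.
d is a non-residue mod p, hence 727 remains inert in O_K.

inert — (727) stays prime in O_K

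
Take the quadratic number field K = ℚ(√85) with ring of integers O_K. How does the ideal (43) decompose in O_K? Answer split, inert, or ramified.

Since 85 ≡ 1 mod 4, the ring of integers is ℤ[(1+√85)/2] with discriminant 85.
43 ∤ 85, so 43 is unramified.
Euler's criterion: 85^21 mod 43 = 42. Thus (85|43) = -1.
Legendre symbol -1 ⇒ 43 is inert.

43 remains inert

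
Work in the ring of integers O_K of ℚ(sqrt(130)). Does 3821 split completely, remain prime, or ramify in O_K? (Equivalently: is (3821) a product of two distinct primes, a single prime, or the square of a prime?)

inert

Since 130 ≢ 1 mod 4, the ring of integers is ℤ[√130] with discriminant 4·130 = 520.
3821 ∤ 520, so 3821 is unramified.
(130/3821) = 130^1910 mod 3821 = 3820, giving Legendre symbol -1.
(130/3821) = -1, so 3821 is inert.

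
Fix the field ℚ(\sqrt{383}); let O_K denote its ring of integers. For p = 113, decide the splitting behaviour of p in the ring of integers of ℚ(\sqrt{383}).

d = 383 ≡ 3 (mod 4), so O_K = ℤ[√383] and disc(K) = 4d = 1532.
113 ∤ 1532, so 113 is unramified.
Legendre symbol by Euler's criterion: (383/113) ≡ 383^56 ≡ 1 (mod 113), i.e. (383/113) = 1.
(383/113) = 1, so 113 splits.

splits completely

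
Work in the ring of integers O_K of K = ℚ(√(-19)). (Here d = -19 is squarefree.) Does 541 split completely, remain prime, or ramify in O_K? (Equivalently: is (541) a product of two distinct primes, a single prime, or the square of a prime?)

Since -19 ≡ 1 mod 4, the ring of integers is ℤ[(1+√-19)/2] with discriminant -19.
Since gcd(541, -19) = 1 the prime 541 does not ramify.
(-19/541) = 522^270 mod 541 = 1, giving Legendre symbol 1.
(-19/541) = 1, so 541 splits.

split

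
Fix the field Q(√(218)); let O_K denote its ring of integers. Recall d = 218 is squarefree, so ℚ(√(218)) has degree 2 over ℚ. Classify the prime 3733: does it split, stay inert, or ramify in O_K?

inert — (3733) stays prime in O_K

d = 218 ≡ 2 (mod 4), so O_K = ℤ[√218] and disc(K) = 4d = 872.
3733 ∤ 872, so 3733 is unramified.
Legendre symbol by Euler's criterion: (218/3733) ≡ 218^1866 ≡ 3732 (mod 3733), i.e. (218/3733) = -1.
Legendre symbol -1 ⇒ 3733 is inert.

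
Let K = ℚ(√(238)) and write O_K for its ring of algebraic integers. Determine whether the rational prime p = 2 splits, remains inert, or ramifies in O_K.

238 mod 4 = 2, hence disc K = 4·238 = 952 and O_K = ℤ[√238].
2 divides disc(K) = 952, so 2 ramifies.

ramified — (2) = 𝔭²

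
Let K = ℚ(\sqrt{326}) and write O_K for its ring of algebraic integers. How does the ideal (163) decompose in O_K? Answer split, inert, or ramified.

p ramifies

Since 326 ≢ 1 mod 4, the ring of integers is ℤ[√326] with discriminant 4·326 = 1304.
disc(K) = 1304 = 163·8, so p = 163 is ramified.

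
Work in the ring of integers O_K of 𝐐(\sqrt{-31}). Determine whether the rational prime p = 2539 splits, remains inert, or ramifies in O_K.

-31 mod 4 = 1, hence disc K = -31 and O_K = ℤ[(1+√-31)/2].
disc(K) = -31 is not divisible by 2539; 2539 is unramified.
Euler's criterion: (-31)^1269 mod 2539 = 1. Thus (-31|2539) = 1.
d is a quadratic residue mod p, hence 2539 splits in O_K.

splits completely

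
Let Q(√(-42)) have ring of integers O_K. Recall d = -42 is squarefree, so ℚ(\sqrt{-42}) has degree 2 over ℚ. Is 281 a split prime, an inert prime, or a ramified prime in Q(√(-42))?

Since -42 ≢ 1 mod 4, the ring of integers is ℤ[√-42] with discriminant 4·(-42) = -168.
281 ∤ -168, so 281 is unramified.
Compute (-42/281) via Euler: 239^((281-1)/2) mod 281 = 280, so (-42/281) = -1.
Legendre symbol -1 ⇒ 281 is inert.

inert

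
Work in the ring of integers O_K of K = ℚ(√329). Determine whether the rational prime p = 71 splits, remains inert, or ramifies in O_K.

split — (71) = 𝔭₁𝔭₂ with 𝔭₁ ≠ 𝔭₂

d = 329 ≡ 1 (mod 4), so O_K = ℤ[(1+√329)/2] and disc(K) = d = 329.
Since gcd(71, 329) = 1 the prime 71 does not ramify.
Compute (329/71) via Euler: 45^((71-1)/2) mod 71 = 1, so (329/71) = 1.
d is a quadratic residue mod p, hence 71 splits in O_K.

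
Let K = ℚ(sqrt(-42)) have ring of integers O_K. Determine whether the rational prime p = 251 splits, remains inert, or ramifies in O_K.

251 splits in O_K

d = -42 ≡ 2 (mod 4), so O_K = ℤ[√-42] and disc(K) = 4d = -168.
Since gcd(251, -168) = 1 the prime 251 does not ramify.
Legendre symbol by Euler's criterion: (-42/251) ≡ (-42)^125 ≡ 1 (mod 251), i.e. (-42/251) = 1.
(-42/251) = 1, so 251 splits.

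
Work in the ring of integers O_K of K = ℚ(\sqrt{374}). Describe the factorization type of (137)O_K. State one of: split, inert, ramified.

split

d = 374 ≡ 2 (mod 4), so O_K = ℤ[√374] and disc(K) = 4d = 1496.
Since gcd(137, 1496) = 1 the prime 137 does not ramify.
Euler's criterion: 374^68 mod 137 = 1. Thus (374|137) = 1.
d is a quadratic residue mod p, hence 137 splits in O_K.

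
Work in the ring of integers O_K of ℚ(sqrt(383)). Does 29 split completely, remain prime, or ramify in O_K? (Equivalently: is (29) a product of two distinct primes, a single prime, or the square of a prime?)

29 splits in O_K

d = 383 ≡ 3 (mod 4), so O_K = ℤ[√383] and disc(K) = 4d = 1532.
disc(K) = 1532 is not divisible by 29; 29 is unramified.
Euler's criterion: 383^14 mod 29 = 1. Thus (383|29) = 1.
d is a quadratic residue mod p, hence 29 splits in O_K.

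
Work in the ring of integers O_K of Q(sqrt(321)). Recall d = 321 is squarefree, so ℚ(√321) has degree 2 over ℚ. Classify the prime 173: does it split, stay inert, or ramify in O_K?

d = 321 ≡ 1 (mod 4), so O_K = ℤ[(1+√321)/2] and disc(K) = d = 321.
Since gcd(173, 321) = 1 the prime 173 does not ramify.
Legendre symbol by Euler's criterion: (321/173) ≡ 321^86 ≡ 1 (mod 173), i.e. (321/173) = 1.
Legendre symbol 1 ⇒ 173 is split.

split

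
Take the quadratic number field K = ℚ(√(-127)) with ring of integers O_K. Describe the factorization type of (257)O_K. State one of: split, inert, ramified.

-127 mod 4 = 1, hence disc K = -127 and O_K = ℤ[(1+√-127)/2].
257 ∤ -127, so 257 is unramified.
Euler's criterion: (-127)^128 mod 257 = 256. Thus (-127|257) = -1.
(-127/257) = -1, so 257 is inert.

inert — (257) stays prime in O_K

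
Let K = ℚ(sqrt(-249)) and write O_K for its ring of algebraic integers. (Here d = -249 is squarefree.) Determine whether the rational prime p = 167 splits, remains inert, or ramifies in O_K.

p splits

Since -249 ≢ 1 mod 4, the ring of integers is ℤ[√-249] with discriminant 4·(-249) = -996.
167 ∤ -996, so 167 is unramified.
Compute (-249/167) via Euler: 85^((167-1)/2) mod 167 = 1, so (-249/167) = 1.
(-249/167) = 1, so 167 splits.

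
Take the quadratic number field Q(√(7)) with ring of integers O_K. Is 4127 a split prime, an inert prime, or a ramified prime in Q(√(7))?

inert — (4127) stays prime in O_K

d = 7 ≡ 3 (mod 4), so O_K = ℤ[√7] and disc(K) = 4d = 28.
Since gcd(4127, 28) = 1 the prime 4127 does not ramify.
Legendre symbol by Euler's criterion: (7/4127) ≡ 7^2063 ≡ 4126 (mod 4127), i.e. (7/4127) = -1.
Legendre symbol -1 ⇒ 4127 is inert.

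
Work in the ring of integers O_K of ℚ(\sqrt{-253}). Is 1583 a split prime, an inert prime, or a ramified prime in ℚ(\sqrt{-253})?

-253 mod 4 = 3, hence disc K = 4·(-253) = -1012 and O_K = ℤ[√-253].
1583 ∤ -1012, so 1583 is unramified.
Euler's criterion: (-253)^791 mod 1583 = 1582. Thus (-253|1583) = -1.
Legendre symbol -1 ⇒ 1583 is inert.

inert — (1583) stays prime in O_K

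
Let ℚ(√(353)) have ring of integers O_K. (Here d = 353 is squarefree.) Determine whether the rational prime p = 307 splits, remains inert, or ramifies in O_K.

p splits

353 mod 4 = 1, hence disc K = 353 and O_K = ℤ[(1+√353)/2].
307 ∤ 353, so 307 is unramified.
Legendre symbol by Euler's criterion: (353/307) ≡ 353^153 ≡ 1 (mod 307), i.e. (353/307) = 1.
d is a quadratic residue mod p, hence 307 splits in O_K.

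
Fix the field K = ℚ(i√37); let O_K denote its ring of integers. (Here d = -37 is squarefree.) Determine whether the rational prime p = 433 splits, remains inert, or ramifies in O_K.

-37 mod 4 = 3, hence disc K = 4·(-37) = -148 and O_K = ℤ[√-37].
Since gcd(433, -148) = 1 the prime 433 does not ramify.
Compute (-37/433) via Euler: 396^((433-1)/2) mod 433 = 1, so (-37/433) = 1.
Legendre symbol 1 ⇒ 433 is split.

split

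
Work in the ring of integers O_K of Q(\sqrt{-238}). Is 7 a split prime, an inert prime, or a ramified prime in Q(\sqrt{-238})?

ramified — (7) = 𝔭²

-238 mod 4 = 2, hence disc K = 4·(-238) = -952 and O_K = ℤ[√-238].
7 divides disc(K) = -952, so 7 ramifies.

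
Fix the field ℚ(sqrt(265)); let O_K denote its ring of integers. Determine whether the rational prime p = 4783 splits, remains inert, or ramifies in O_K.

p is inert

265 mod 4 = 1, hence disc K = 265 and O_K = ℤ[(1+√265)/2].
4783 ∤ 265, so 4783 is unramified.
(265/4783) = 265^2391 mod 4783 = 4782, giving Legendre symbol -1.
d is a non-residue mod p, hence 4783 remains inert in O_K.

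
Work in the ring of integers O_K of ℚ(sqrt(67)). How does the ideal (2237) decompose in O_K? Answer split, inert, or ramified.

Since 67 ≢ 1 mod 4, the ring of integers is ℤ[√67] with discriminant 4·67 = 268.
disc(K) = 268 is not divisible by 2237; 2237 is unramified.
Legendre symbol by Euler's criterion: (67/2237) ≡ 67^1118 ≡ 1 (mod 2237), i.e. (67/2237) = 1.
Legendre symbol 1 ⇒ 2237 is split.

splits completely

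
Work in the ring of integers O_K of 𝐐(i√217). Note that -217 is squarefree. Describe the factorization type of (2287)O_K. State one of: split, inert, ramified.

p is inert

-217 mod 4 = 3, hence disc K = 4·(-217) = -868 and O_K = ℤ[√-217].
disc(K) = -868 is not divisible by 2287; 2287 is unramified.
Legendre symbol by Euler's criterion: (-217/2287) ≡ (-217)^1143 ≡ 2286 (mod 2287), i.e. (-217/2287) = -1.
Legendre symbol -1 ⇒ 2287 is inert.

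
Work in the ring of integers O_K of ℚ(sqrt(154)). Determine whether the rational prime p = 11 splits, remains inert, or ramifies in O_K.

ramified — (11) = 𝔭²

154 mod 4 = 2, hence disc K = 4·154 = 616 and O_K = ℤ[√154].
11 divides disc(K) = 616, so 11 ramifies.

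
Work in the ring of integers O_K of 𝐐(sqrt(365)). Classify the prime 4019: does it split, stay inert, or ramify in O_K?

Since 365 ≡ 1 mod 4, the ring of integers is ℤ[(1+√365)/2] with discriminant 365.
4019 ∤ 365, so 4019 is unramified.
(365/4019) = 365^2009 mod 4019 = 1, giving Legendre symbol 1.
d is a quadratic residue mod p, hence 4019 splits in O_K.

p splits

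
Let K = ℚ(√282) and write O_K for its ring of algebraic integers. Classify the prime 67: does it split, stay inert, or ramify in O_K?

Since 282 ≢ 1 mod 4, the ring of integers is ℤ[√282] with discriminant 4·282 = 1128.
Since gcd(67, 1128) = 1 the prime 67 does not ramify.
Euler's criterion: 282^33 mod 67 = 1. Thus (282|67) = 1.
d is a quadratic residue mod p, hence 67 splits in O_K.

split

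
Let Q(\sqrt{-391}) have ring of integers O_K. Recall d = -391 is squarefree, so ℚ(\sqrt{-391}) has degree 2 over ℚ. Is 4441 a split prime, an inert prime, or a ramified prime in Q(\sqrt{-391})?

d = -391 ≡ 1 (mod 4), so O_K = ℤ[(1+√-391)/2] and disc(K) = d = -391.
4441 ∤ -391, so 4441 is unramified.
(-391/4441) = 4050^2220 mod 4441 = 1, giving Legendre symbol 1.
Legendre symbol 1 ⇒ 4441 is split.

splits completely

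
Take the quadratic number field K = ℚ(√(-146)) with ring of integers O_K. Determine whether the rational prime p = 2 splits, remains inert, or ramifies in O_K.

ramified

d = -146 ≡ 2 (mod 4), so O_K = ℤ[√-146] and disc(K) = 4d = -584.
Ramification test: 2 | -584. The prime 2 ramifies in K.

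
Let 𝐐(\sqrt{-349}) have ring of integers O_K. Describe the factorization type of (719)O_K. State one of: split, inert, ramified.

p splits

-349 mod 4 = 3, hence disc K = 4·(-349) = -1396 and O_K = ℤ[√-349].
Since gcd(719, -1396) = 1 the prime 719 does not ramify.
(-349/719) = 370^359 mod 719 = 1, giving Legendre symbol 1.
d is a quadratic residue mod p, hence 719 splits in O_K.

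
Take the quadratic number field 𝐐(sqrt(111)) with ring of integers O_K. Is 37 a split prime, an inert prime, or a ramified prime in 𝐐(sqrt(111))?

ramified — (37) = 𝔭²

d = 111 ≡ 3 (mod 4), so O_K = ℤ[√111] and disc(K) = 4d = 444.
37 divides disc(K) = 444, so 37 ramifies.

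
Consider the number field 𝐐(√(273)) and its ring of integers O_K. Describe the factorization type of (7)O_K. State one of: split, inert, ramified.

d = 273 ≡ 1 (mod 4), so O_K = ℤ[(1+√273)/2] and disc(K) = d = 273.
disc(K) = 273 = 7·39, so p = 7 is ramified.

ramifies in O_K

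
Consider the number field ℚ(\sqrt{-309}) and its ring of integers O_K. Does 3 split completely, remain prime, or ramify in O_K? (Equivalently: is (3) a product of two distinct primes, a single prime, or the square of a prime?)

3 is ramified

Since -309 ≢ 1 mod 4, the ring of integers is ℤ[√-309] with discriminant 4·(-309) = -1236.
Ramification test: 3 | -1236. The prime 3 ramifies in K.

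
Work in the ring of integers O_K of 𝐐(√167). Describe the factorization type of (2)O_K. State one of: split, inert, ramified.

167 mod 4 = 3, hence disc K = 4·167 = 668 and O_K = ℤ[√167].
Ramification test: 2 | 668. The prime 2 ramifies in K.

ramifies in O_K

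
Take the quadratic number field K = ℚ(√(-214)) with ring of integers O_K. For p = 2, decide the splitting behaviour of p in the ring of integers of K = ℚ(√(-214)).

d = -214 ≡ 2 (mod 4), so O_K = ℤ[√-214] and disc(K) = 4d = -856.
disc(K) = -856 = 2·(-428), so p = 2 is ramified.

ramifies in O_K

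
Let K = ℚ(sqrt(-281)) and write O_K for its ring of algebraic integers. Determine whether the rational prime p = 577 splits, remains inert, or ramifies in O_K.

d = -281 ≡ 3 (mod 4), so O_K = ℤ[√-281] and disc(K) = 4d = -1124.
577 ∤ -1124, so 577 is unramified.
Legendre symbol by Euler's criterion: (-281/577) ≡ (-281)^288 ≡ 576 (mod 577), i.e. (-281/577) = -1.
d is a non-residue mod p, hence 577 remains inert in O_K.

p is inert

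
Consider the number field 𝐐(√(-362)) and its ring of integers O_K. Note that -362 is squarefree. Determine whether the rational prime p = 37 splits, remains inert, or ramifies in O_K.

inert

-362 mod 4 = 2, hence disc K = 4·(-362) = -1448 and O_K = ℤ[√-362].
Since gcd(37, -1448) = 1 the prime 37 does not ramify.
Compute (-362/37) via Euler: 8^((37-1)/2) mod 37 = 36, so (-362/37) = -1.
(-362/37) = -1, so 37 is inert.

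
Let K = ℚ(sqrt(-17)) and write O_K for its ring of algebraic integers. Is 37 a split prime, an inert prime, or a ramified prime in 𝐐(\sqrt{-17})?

Since -17 ≢ 1 mod 4, the ring of integers is ℤ[√-17] with discriminant 4·(-17) = -68.
disc(K) = -68 is not divisible by 37; 37 is unramified.
Euler's criterion: (-17)^18 mod 37 = 36. Thus (-17|37) = -1.
(-17/37) = -1, so 37 is inert.

remains prime (inert)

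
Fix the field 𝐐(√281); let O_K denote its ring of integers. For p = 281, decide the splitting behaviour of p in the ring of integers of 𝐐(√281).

Since 281 ≡ 1 mod 4, the ring of integers is ℤ[(1+√281)/2] with discriminant 281.
disc(K) = 281 = 281·1, so p = 281 is ramified.

281 is ramified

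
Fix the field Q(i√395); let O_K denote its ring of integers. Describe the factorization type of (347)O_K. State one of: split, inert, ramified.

-395 mod 4 = 1, hence disc K = -395 and O_K = ℤ[(1+√-395)/2].
disc(K) = -395 is not divisible by 347; 347 is unramified.
Compute (-395/347) via Euler: 299^((347-1)/2) mod 347 = 346, so (-395/347) = -1.
d is a non-residue mod p, hence 347 remains inert in O_K.

inert — (347) stays prime in O_K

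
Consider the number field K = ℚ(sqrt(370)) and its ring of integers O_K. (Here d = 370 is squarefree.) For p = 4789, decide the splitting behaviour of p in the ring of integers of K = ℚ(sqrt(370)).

370 mod 4 = 2, hence disc K = 4·370 = 1480 and O_K = ℤ[√370].
Since gcd(4789, 1480) = 1 the prime 4789 does not ramify.
Compute (370/4789) via Euler: 370^((4789-1)/2) mod 4789 = 4788, so (370/4789) = -1.
Legendre symbol -1 ⇒ 4789 is inert.

remains prime (inert)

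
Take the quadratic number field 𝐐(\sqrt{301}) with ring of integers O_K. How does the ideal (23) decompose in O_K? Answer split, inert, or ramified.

301 mod 4 = 1, hence disc K = 301 and O_K = ℤ[(1+√301)/2].
Since gcd(23, 301) = 1 the prime 23 does not ramify.
Euler's criterion: 301^11 mod 23 = 1. Thus (301|23) = 1.
Legendre symbol 1 ⇒ 23 is split.

split — (23) = 𝔭₁𝔭₂ with 𝔭₁ ≠ 𝔭₂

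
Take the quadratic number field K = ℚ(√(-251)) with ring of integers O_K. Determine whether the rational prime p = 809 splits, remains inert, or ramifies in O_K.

inert

d = -251 ≡ 1 (mod 4), so O_K = ℤ[(1+√-251)/2] and disc(K) = d = -251.
disc(K) = -251 is not divisible by 809; 809 is unramified.
Legendre symbol by Euler's criterion: (-251/809) ≡ (-251)^404 ≡ 808 (mod 809), i.e. (-251/809) = -1.
(-251/809) = -1, so 809 is inert.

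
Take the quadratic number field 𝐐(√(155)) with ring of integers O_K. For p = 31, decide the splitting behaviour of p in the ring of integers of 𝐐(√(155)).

155 mod 4 = 3, hence disc K = 4·155 = 620 and O_K = ℤ[√155].
disc(K) = 620 = 31·20, so p = 31 is ramified.

ramified — (31) = 𝔭²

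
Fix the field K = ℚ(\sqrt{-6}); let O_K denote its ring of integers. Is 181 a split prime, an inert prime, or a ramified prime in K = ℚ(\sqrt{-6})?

181 remains inert

-6 mod 4 = 2, hence disc K = 4·(-6) = -24 and O_K = ℤ[√-6].
181 ∤ -24, so 181 is unramified.
Legendre symbol by Euler's criterion: (-6/181) ≡ (-6)^90 ≡ 180 (mod 181), i.e. (-6/181) = -1.
(-6/181) = -1, so 181 is inert.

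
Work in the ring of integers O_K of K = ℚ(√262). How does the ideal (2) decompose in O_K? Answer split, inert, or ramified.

p ramifies

Since 262 ≢ 1 mod 4, the ring of integers is ℤ[√262] with discriminant 4·262 = 1048.
2 divides disc(K) = 1048, so 2 ramifies.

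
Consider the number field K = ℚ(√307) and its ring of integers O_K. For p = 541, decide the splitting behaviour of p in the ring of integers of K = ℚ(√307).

541 splits in O_K

d = 307 ≡ 3 (mod 4), so O_K = ℤ[√307] and disc(K) = 4d = 1228.
Since gcd(541, 1228) = 1 the prime 541 does not ramify.
(307/541) = 307^270 mod 541 = 1, giving Legendre symbol 1.
d is a quadratic residue mod p, hence 541 splits in O_K.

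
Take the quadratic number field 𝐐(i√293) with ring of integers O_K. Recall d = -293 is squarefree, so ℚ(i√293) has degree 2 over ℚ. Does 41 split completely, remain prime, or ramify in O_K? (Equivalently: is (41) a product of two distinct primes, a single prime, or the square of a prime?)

d = -293 ≡ 3 (mod 4), so O_K = ℤ[√-293] and disc(K) = 4d = -1172.
disc(K) = -1172 is not divisible by 41; 41 is unramified.
Legendre symbol by Euler's criterion: (-293/41) ≡ (-293)^20 ≡ 40 (mod 41), i.e. (-293/41) = -1.
d is a non-residue mod p, hence 41 remains inert in O_K.

41 remains inert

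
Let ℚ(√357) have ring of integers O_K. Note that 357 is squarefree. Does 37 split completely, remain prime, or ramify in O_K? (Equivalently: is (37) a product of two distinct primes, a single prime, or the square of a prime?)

p is inert

Since 357 ≡ 1 mod 4, the ring of integers is ℤ[(1+√357)/2] with discriminant 357.
disc(K) = 357 is not divisible by 37; 37 is unramified.
Compute (357/37) via Euler: 24^((37-1)/2) mod 37 = 36, so (357/37) = -1.
d is a non-residue mod p, hence 37 remains inert in O_K.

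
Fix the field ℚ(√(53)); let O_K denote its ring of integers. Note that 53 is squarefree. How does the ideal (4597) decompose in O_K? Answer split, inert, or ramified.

Since 53 ≡ 1 mod 4, the ring of integers is ℤ[(1+√53)/2] with discriminant 53.
Since gcd(4597, 53) = 1 the prime 4597 does not ramify.
(53/4597) = 53^2298 mod 4597 = 4596, giving Legendre symbol -1.
d is a non-residue mod p, hence 4597 remains inert in O_K.

inert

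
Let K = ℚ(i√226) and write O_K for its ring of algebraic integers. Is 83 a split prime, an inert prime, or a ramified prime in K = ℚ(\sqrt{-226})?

Since -226 ≢ 1 mod 4, the ring of integers is ℤ[√-226] with discriminant 4·(-226) = -904.
83 ∤ -904, so 83 is unramified.
Legendre symbol by Euler's criterion: (-226/83) ≡ (-226)^41 ≡ 1 (mod 83), i.e. (-226/83) = 1.
(-226/83) = 1, so 83 splits.

split — (83) = 𝔭₁𝔭₂ with 𝔭₁ ≠ 𝔭₂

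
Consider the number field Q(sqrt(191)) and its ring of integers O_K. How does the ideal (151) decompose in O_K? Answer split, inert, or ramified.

split — (151) = 𝔭₁𝔭₂ with 𝔭₁ ≠ 𝔭₂

Since 191 ≢ 1 mod 4, the ring of integers is ℤ[√191] with discriminant 4·191 = 764.
Since gcd(151, 764) = 1 the prime 151 does not ramify.
Euler's criterion: 191^75 mod 151 = 1. Thus (191|151) = 1.
(191/151) = 1, so 151 splits.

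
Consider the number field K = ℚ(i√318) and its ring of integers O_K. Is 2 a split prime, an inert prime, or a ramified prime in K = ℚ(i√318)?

ramified

-318 mod 4 = 2, hence disc K = 4·(-318) = -1272 and O_K = ℤ[√-318].
disc(K) = -1272 = 2·(-636), so p = 2 is ramified.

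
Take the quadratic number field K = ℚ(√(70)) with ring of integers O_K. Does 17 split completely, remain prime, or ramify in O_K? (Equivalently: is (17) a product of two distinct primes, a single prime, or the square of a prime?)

split

70 mod 4 = 2, hence disc K = 4·70 = 280 and O_K = ℤ[√70].
disc(K) = 280 is not divisible by 17; 17 is unramified.
Legendre symbol by Euler's criterion: (70/17) ≡ 70^8 ≡ 1 (mod 17), i.e. (70/17) = 1.
d is a quadratic residue mod p, hence 17 splits in O_K.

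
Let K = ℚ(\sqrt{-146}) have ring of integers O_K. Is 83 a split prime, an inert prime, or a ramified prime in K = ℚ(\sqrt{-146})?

inert — (83) stays prime in O_K

-146 mod 4 = 2, hence disc K = 4·(-146) = -584 and O_K = ℤ[√-146].
disc(K) = -584 is not divisible by 83; 83 is unramified.
Compute (-146/83) via Euler: 20^((83-1)/2) mod 83 = 82, so (-146/83) = -1.
Legendre symbol -1 ⇒ 83 is inert.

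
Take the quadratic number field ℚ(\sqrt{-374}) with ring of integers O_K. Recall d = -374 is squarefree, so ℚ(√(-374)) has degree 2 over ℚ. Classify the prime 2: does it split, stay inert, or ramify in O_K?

Since -374 ≢ 1 mod 4, the ring of integers is ℤ[√-374] with discriminant 4·(-374) = -1496.
Ramification test: 2 | -1496. The prime 2 ramifies in K.

p ramifies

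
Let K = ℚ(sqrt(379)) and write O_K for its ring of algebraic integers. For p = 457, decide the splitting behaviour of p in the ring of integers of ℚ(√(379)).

remains prime (inert)

d = 379 ≡ 3 (mod 4), so O_K = ℤ[√379] and disc(K) = 4d = 1516.
457 ∤ 1516, so 457 is unramified.
Euler's criterion: 379^228 mod 457 = 456. Thus (379|457) = -1.
(379/457) = -1, so 457 is inert.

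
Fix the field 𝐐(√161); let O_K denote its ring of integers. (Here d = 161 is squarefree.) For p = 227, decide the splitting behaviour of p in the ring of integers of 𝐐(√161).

splits completely

d = 161 ≡ 1 (mod 4), so O_K = ℤ[(1+√161)/2] and disc(K) = d = 161.
227 ∤ 161, so 227 is unramified.
Euler's criterion: 161^113 mod 227 = 1. Thus (161|227) = 1.
d is a quadratic residue mod p, hence 227 splits in O_K.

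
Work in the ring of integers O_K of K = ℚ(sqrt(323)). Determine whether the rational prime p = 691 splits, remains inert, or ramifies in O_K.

split

323 mod 4 = 3, hence disc K = 4·323 = 1292 and O_K = ℤ[√323].
691 ∤ 1292, so 691 is unramified.
Compute (323/691) via Euler: 323^((691-1)/2) mod 691 = 1, so (323/691) = 1.
(323/691) = 1, so 691 splits.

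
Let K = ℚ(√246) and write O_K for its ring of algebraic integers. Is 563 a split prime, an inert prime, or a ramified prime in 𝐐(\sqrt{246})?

246 mod 4 = 2, hence disc K = 4·246 = 984 and O_K = ℤ[√246].
Since gcd(563, 984) = 1 the prime 563 does not ramify.
Legendre symbol by Euler's criterion: (246/563) ≡ 246^281 ≡ 1 (mod 563), i.e. (246/563) = 1.
d is a quadratic residue mod p, hence 563 splits in O_K.

splits completely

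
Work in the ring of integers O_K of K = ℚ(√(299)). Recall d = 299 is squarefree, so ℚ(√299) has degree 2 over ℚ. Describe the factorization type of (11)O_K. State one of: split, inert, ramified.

inert

d = 299 ≡ 3 (mod 4), so O_K = ℤ[√299] and disc(K) = 4d = 1196.
11 ∤ 1196, so 11 is unramified.
Euler's criterion: 299^5 mod 11 = 10. Thus (299|11) = -1.
Legendre symbol -1 ⇒ 11 is inert.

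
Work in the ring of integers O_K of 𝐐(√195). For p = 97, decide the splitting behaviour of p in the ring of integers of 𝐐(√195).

Since 195 ≢ 1 mod 4, the ring of integers is ℤ[√195] with discriminant 4·195 = 780.
disc(K) = 780 is not divisible by 97; 97 is unramified.
(195/97) = 1^48 mod 97 = 1, giving Legendre symbol 1.
Legendre symbol 1 ⇒ 97 is split.

split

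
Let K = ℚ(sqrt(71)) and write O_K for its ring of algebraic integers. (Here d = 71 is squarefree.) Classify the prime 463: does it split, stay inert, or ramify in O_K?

71 mod 4 = 3, hence disc K = 4·71 = 284 and O_K = ℤ[√71].
disc(K) = 284 is not divisible by 463; 463 is unramified.
Compute (71/463) via Euler: 71^((463-1)/2) mod 463 = 462, so (71/463) = -1.
(71/463) = -1, so 463 is inert.

remains prime (inert)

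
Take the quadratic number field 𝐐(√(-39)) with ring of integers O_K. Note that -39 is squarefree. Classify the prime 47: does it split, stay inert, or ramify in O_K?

split — (47) = 𝔭₁𝔭₂ with 𝔭₁ ≠ 𝔭₂

d = -39 ≡ 1 (mod 4), so O_K = ℤ[(1+√-39)/2] and disc(K) = d = -39.
Since gcd(47, -39) = 1 the prime 47 does not ramify.
Compute (-39/47) via Euler: 8^((47-1)/2) mod 47 = 1, so (-39/47) = 1.
d is a quadratic residue mod p, hence 47 splits in O_K.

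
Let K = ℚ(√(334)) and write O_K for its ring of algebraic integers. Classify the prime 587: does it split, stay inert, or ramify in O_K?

334 mod 4 = 2, hence disc K = 4·334 = 1336 and O_K = ℤ[√334].
Since gcd(587, 1336) = 1 the prime 587 does not ramify.
Euler's criterion: 334^293 mod 587 = 586. Thus (334|587) = -1.
Legendre symbol -1 ⇒ 587 is inert.

p is inert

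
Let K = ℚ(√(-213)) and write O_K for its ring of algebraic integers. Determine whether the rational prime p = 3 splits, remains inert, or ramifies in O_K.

3 is ramified

Since -213 ≢ 1 mod 4, the ring of integers is ℤ[√-213] with discriminant 4·(-213) = -852.
Ramification test: 3 | -852. The prime 3 ramifies in K.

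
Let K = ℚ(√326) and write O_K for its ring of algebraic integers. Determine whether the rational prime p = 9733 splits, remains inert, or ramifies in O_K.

Since 326 ≢ 1 mod 4, the ring of integers is ℤ[√326] with discriminant 4·326 = 1304.
disc(K) = 1304 is not divisible by 9733; 9733 is unramified.
Euler's criterion: 326^4866 mod 9733 = 1. Thus (326|9733) = 1.
Legendre symbol 1 ⇒ 9733 is split.

p splits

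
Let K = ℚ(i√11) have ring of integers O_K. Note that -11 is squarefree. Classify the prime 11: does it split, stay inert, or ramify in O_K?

ramified

Since -11 ≡ 1 mod 4, the ring of integers is ℤ[(1+√-11)/2] with discriminant -11.
disc(K) = -11 = 11·(-1), so p = 11 is ramified.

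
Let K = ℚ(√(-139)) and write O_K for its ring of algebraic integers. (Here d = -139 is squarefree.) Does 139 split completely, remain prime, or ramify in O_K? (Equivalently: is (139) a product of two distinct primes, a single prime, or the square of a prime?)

ramified — (139) = 𝔭²

-139 mod 4 = 1, hence disc K = -139 and O_K = ℤ[(1+√-139)/2].
disc(K) = -139 = 139·(-1), so p = 139 is ramified.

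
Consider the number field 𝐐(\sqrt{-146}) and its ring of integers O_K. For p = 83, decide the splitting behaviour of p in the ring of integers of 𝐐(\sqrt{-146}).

p is inert

-146 mod 4 = 2, hence disc K = 4·(-146) = -584 and O_K = ℤ[√-146].
83 ∤ -584, so 83 is unramified.
Legendre symbol by Euler's criterion: (-146/83) ≡ (-146)^41 ≡ 82 (mod 83), i.e. (-146/83) = -1.
d is a non-residue mod p, hence 83 remains inert in O_K.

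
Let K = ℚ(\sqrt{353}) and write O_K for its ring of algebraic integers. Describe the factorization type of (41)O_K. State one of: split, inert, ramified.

splits completely

Since 353 ≡ 1 mod 4, the ring of integers is ℤ[(1+√353)/2] with discriminant 353.
disc(K) = 353 is not divisible by 41; 41 is unramified.
(353/41) = 25^20 mod 41 = 1, giving Legendre symbol 1.
(353/41) = 1, so 41 splits.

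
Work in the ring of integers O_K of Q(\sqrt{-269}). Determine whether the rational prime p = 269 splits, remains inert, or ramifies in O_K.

d = -269 ≡ 3 (mod 4), so O_K = ℤ[√-269] and disc(K) = 4d = -1076.
269 divides disc(K) = -1076, so 269 ramifies.

ramified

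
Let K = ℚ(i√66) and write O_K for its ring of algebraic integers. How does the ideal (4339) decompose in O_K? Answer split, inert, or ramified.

split

Since -66 ≢ 1 mod 4, the ring of integers is ℤ[√-66] with discriminant 4·(-66) = -264.
disc(K) = -264 is not divisible by 4339; 4339 is unramified.
Compute (-66/4339) via Euler: 4273^((4339-1)/2) mod 4339 = 1, so (-66/4339) = 1.
Legendre symbol 1 ⇒ 4339 is split.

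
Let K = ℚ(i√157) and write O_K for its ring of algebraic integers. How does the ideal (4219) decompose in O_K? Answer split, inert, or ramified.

p splits

Since -157 ≢ 1 mod 4, the ring of integers is ℤ[√-157] with discriminant 4·(-157) = -628.
4219 ∤ -628, so 4219 is unramified.
Euler's criterion: (-157)^2109 mod 4219 = 1. Thus (-157|4219) = 1.
Legendre symbol 1 ⇒ 4219 is split.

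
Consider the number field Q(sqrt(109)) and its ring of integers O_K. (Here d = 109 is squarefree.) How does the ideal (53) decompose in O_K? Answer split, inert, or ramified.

Since 109 ≡ 1 mod 4, the ring of integers is ℤ[(1+√109)/2] with discriminant 109.
Since gcd(53, 109) = 1 the prime 53 does not ramify.
Compute (109/53) via Euler: 3^((53-1)/2) mod 53 = 52, so (109/53) = -1.
d is a non-residue mod p, hence 53 remains inert in O_K.

53 remains inert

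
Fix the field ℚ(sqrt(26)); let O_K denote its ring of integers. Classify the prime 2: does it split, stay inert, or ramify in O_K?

ramified

d = 26 ≡ 2 (mod 4), so O_K = ℤ[√26] and disc(K) = 4d = 104.
2 divides disc(K) = 104, so 2 ramifies.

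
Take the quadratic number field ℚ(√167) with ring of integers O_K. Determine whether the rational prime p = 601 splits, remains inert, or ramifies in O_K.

Since 167 ≢ 1 mod 4, the ring of integers is ℤ[√167] with discriminant 4·167 = 668.
disc(K) = 668 is not divisible by 601; 601 is unramified.
Compute (167/601) via Euler: 167^((601-1)/2) mod 601 = 1, so (167/601) = 1.
(167/601) = 1, so 601 splits.

601 splits in O_K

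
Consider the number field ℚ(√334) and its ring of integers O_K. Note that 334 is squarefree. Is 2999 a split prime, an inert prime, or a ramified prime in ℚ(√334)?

split

d = 334 ≡ 2 (mod 4), so O_K = ℤ[√334] and disc(K) = 4d = 1336.
Since gcd(2999, 1336) = 1 the prime 2999 does not ramify.
Euler's criterion: 334^1499 mod 2999 = 1. Thus (334|2999) = 1.
(334/2999) = 1, so 2999 splits.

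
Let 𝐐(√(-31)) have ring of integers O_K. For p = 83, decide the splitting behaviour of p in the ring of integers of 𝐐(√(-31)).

83 remains inert

-31 mod 4 = 1, hence disc K = -31 and O_K = ℤ[(1+√-31)/2].
disc(K) = -31 is not divisible by 83; 83 is unramified.
Euler's criterion: (-31)^41 mod 83 = 82. Thus (-31|83) = -1.
d is a non-residue mod p, hence 83 remains inert in O_K.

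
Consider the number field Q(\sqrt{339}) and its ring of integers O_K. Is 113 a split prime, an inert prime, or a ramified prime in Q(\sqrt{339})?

339 mod 4 = 3, hence disc K = 4·339 = 1356 and O_K = ℤ[√339].
113 divides disc(K) = 1356, so 113 ramifies.

ramifies in O_K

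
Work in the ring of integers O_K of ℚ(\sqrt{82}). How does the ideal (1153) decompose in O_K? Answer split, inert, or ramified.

p splits

Since 82 ≢ 1 mod 4, the ring of integers is ℤ[√82] with discriminant 4·82 = 328.
Since gcd(1153, 328) = 1 the prime 1153 does not ramify.
Legendre symbol by Euler's criterion: (82/1153) ≡ 82^576 ≡ 1 (mod 1153), i.e. (82/1153) = 1.
Legendre symbol 1 ⇒ 1153 is split.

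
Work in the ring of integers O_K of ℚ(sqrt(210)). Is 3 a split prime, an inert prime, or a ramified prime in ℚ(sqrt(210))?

ramified

Since 210 ≢ 1 mod 4, the ring of integers is ℤ[√210] with discriminant 4·210 = 840.
disc(K) = 840 = 3·280, so p = 3 is ramified.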